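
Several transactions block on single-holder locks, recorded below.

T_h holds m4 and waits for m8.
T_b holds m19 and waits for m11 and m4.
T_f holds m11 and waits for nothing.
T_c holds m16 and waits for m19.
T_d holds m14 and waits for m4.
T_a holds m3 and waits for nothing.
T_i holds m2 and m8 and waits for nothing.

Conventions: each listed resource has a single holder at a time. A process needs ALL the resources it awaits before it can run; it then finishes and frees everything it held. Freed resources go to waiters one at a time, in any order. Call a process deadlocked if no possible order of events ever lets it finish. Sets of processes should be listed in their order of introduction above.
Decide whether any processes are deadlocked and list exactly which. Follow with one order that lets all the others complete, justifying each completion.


The deadlocked set is empty.
Key observation: all waits point, directly or indirectly, at processes that can finish, so nothing is permanently blocked.
One completion order for the rest: T_a, T_i, T_f, T_h, T_d, T_b, T_c.
Verifying each step:
  T_a waits on nothing -> runs at once and releases m3
  T_i waits on nothing -> runs at once and releases m2 and m8
  T_f waits on nothing -> runs at once and releases m11
  run T_h (all its waits — m8 — are resolved); releases m4
  run T_d (all its waits — m4 — are resolved); releases m14
  run T_b (all its waits — m11 and m4 — are resolved); releases m19
  run T_c (all its waits — m19 — are resolved); releases m16


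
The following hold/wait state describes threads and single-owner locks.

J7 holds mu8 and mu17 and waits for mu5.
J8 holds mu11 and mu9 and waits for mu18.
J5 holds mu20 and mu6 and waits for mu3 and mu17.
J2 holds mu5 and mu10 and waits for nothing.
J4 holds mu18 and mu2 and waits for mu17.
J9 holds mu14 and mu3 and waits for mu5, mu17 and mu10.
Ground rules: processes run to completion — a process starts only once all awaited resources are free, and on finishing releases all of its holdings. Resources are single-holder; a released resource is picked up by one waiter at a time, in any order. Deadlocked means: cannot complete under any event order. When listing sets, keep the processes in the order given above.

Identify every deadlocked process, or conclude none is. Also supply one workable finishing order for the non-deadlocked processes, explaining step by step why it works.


No process is deadlocked.
Key observation: although several processes wait, no cycle exists — each chain bottoms out at a free runner.
The rest can finish in the order J2, J7, J4, J9, J8, J5.
Verifying each step:
  run J2 (it waits on nothing); releases mu5 and mu10
  run J7 (all its waits — mu5 — are resolved); releases mu8 and mu17
  run J4 (all its waits — mu17 — are resolved); releases mu18 and mu2
  run J9 (all its waits — mu5, mu17 and mu10 — are resolved); releases mu14 and mu3
  run J8 (all its waits — mu18 — are resolved); releases mu11 and mu9
  run J5 (all its waits — mu3 and mu17 — are resolved); releases mu20 and mu6


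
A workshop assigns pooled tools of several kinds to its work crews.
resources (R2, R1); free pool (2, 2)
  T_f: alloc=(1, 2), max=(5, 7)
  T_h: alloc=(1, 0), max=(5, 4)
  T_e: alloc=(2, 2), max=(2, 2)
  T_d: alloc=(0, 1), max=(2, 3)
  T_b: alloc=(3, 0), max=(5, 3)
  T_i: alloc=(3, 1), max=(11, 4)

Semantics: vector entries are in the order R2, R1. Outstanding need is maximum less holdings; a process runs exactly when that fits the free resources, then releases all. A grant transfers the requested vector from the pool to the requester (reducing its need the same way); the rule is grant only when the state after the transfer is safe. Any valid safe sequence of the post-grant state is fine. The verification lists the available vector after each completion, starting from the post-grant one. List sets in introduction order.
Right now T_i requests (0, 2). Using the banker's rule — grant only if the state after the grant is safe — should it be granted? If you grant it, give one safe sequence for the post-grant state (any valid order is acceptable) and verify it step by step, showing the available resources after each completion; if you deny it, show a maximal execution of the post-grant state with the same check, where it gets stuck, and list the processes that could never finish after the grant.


DENY — the pretend-granted state is unsafe.
Key observation: after T_e, T_d, T_b the pool peaks at (7, 3), and each blocked process is short somewhere: T_f on R1; T_h on R1; T_i on R2.
Pretend the grant happened; the run T_e, T_d, T_b goes as far as possible. Check, step by step:
  pool = (2, 0)
  T_e: need (0, 0) fits (2, 0); releases (2, 2), pool now (4, 2)
  T_d: need (2, 2) fits (4, 2); releases (0, 1), pool now (4, 3)
  T_b: need (2, 3) fits (4, 3); releases (3, 0), pool now (7, 3)
  T_f cannot run: need (4, 5) vs free (7, 3) (insufficient R1)
  T_h cannot run: need (4, 4) vs free (7, 3) (insufficient R1)
  T_i cannot run: need (8, 1) vs free (7, 3) (insufficient R2)
Had the request been granted, T_f, T_h and T_i could never finish.


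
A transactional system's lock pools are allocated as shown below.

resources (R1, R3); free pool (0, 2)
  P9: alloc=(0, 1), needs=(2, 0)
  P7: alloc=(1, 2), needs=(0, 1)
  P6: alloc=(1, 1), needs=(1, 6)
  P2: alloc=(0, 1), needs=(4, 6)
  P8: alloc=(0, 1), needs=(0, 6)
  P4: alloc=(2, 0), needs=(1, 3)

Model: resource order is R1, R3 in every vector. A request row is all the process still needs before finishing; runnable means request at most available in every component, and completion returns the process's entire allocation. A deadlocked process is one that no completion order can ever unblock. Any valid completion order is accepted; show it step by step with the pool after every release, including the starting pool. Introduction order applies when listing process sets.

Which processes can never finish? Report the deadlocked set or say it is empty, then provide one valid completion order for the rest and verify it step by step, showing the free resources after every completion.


The deadlocked set is P6, P2 and P8.
Key observation: P7, P4, P9 can finish, but then (3, 5) is all there is, and the blocked group's R3 demands exceed it.
One completion order for the rest: P7, P4, P9. Step-by-step check:
  pool = (0, 2)
  P7: need (0, 1) fits (0, 2); releases (1, 2), pool now (1, 4)
  P4: need (1, 3) fits (1, 4); releases (2, 0), pool now (3, 4)
  P9: need (2, 0) fits (3, 4); releases (0, 1), pool now (3, 5)
The blocked processes can never fit:
  P6 still needs (1, 6) but only (3, 5) is free — short on R3
  P2 still needs (4, 6) but only (3, 5) is free — short on R1 and R3
  P8 still needs (0, 6) but only (3, 5) is free — short on R3


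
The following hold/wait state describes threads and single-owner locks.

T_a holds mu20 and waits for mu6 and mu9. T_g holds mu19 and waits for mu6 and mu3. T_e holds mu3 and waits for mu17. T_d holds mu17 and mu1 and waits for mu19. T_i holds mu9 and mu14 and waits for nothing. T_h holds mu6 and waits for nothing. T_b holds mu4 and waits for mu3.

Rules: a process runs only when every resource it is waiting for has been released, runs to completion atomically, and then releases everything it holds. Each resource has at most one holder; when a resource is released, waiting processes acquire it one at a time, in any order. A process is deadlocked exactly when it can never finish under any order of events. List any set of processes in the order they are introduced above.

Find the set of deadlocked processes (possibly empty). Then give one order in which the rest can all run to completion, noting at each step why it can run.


The deadlocked set is T_g, T_e, T_d and T_b.
Key observation: the cycle T_g -> T_e -> T_d -> T_g can never break — each member waits on the next; T_b waits into the deadlock from upstream.
The rest can finish in the order T_h, T_i, T_a.
Verifying each step:
  T_h: no waits; runs immediately, freeing mu6
  T_i: no waits; runs immediately, freeing mu9 and mu14
  T_a waits on mu6 and mu9 — all released -> runs and releases mu20


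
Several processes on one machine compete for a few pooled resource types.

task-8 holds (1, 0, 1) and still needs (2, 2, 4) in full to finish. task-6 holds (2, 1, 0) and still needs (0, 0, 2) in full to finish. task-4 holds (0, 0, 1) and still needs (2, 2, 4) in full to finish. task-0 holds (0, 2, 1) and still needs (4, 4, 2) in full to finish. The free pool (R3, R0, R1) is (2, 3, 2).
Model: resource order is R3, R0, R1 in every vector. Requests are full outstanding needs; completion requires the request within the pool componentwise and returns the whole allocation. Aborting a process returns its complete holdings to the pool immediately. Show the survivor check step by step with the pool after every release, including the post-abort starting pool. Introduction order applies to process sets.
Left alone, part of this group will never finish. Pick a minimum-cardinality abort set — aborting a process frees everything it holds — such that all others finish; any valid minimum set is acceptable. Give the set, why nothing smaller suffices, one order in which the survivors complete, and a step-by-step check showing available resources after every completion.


Minimum abort set: task-4.
Key observation: before aborting task-4, task-8 was permanently blocked — no order could ever run it; afterwards it completes at step 3.
Why nothing smaller works: aborting no one leaves the state deadlocked as given.
Survivors finish in the order: task-6, task-0, task-8. Walking it through (pool after the aborts first):
  pool = (2, 3, 3)
  task-6: need (0, 0, 2) fits (2, 3, 3); releases (2, 1, 0), pool now (4, 4, 3)
  task-0: need (4, 4, 2) fits (4, 4, 3); releases (0, 2, 1), pool now (4, 6, 4)
  task-8: need (2, 2, 4) fits (4, 6, 4); releases (1, 0, 1), pool now (5, 6, 5)


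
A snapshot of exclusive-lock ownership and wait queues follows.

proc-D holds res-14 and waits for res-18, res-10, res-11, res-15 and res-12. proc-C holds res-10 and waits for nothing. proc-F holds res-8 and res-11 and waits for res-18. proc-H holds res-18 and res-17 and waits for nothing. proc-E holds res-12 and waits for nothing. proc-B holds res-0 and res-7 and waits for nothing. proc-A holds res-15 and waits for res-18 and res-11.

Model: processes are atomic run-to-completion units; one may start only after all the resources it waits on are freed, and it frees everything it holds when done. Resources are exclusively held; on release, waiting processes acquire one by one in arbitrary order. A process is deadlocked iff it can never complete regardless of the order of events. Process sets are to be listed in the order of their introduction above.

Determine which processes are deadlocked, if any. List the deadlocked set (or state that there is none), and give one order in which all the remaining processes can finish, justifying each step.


No process is deadlocked.
Key observation: there is no circular wait here — follow any chain and it reaches a process that is free to run now.
The rest can finish in the order proc-E, proc-C, proc-B, proc-H, proc-F, proc-A, proc-D.
Check, step by step:
  proc-E waits on nothing -> runs at once and releases res-12
  proc-C waits on nothing -> runs at once and releases res-10
  proc-B waits on nothing -> runs at once and releases res-0 and res-7
  proc-H waits on nothing -> runs at once and releases res-18 and res-17
  proc-F waits on res-18 — all released -> runs and releases res-8 and res-11
  proc-A waits on res-18 and res-11 — all released -> runs and releases res-15
  proc-D waits on res-18, res-10, res-11, res-15 and res-12 — all released -> runs and releases res-14


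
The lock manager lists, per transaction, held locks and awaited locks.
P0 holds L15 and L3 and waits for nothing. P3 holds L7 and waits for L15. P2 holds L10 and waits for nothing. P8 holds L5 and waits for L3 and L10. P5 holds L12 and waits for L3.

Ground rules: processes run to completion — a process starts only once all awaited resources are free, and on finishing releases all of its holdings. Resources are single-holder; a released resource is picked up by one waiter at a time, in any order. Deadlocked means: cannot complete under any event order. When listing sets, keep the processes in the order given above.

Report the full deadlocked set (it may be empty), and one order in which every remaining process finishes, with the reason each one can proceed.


Nothing here is deadlocked.
Key observation: every chain of waits terminates; starting from the processes that wait on nothing, all the rest unlock in turn.
One completion order for the rest: P2, P0, P3, P8, P5.
Check, step by step:
  P2: no waits; runs immediately, freeing L10
  P0: no waits; runs immediately, freeing L15 and L3
  P3: everything it awaited (L15) is free; runs, freeing L7
  P8: everything it awaited (L3 and L10) is free; runs, freeing L5
  P5: everything it awaited (L3) is free; runs, freeing L12


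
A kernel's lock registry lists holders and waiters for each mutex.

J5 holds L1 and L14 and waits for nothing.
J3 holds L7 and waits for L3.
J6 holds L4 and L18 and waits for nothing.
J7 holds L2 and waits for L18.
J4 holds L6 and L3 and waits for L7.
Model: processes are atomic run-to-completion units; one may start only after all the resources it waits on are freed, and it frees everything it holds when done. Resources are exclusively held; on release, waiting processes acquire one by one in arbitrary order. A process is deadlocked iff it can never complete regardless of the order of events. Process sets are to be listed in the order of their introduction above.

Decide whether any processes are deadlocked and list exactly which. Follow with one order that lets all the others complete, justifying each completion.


Deadlocked set: J3 and J4.
Key observation: J3 -> J4 -> J3 is a circular wait — nothing in it can go first; no other process is dragged down with it.
The rest can finish in the order J6, J7, J5.
Verifying each step:
  run J6 (it waits on nothing); releases L4 and L18
  J7 waits on L18 — all released -> runs and releases L2
  run J5 (it waits on nothing); releases L1 and L14


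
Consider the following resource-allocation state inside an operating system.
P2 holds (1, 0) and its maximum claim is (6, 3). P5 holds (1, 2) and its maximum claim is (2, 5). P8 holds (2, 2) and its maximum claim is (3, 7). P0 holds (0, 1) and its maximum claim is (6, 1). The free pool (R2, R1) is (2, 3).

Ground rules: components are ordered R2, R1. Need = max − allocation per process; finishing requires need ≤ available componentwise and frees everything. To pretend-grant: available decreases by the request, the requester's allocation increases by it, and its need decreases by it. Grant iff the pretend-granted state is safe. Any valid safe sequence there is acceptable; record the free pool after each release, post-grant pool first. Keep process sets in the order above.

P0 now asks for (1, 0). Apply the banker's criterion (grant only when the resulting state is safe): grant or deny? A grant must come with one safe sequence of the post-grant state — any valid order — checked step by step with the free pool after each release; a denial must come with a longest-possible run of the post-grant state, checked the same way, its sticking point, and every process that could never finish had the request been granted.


DENY: after the grant no complete ordering would exist.
Key observation: R2 is the bottleneck — with P5, P8 done the pool holds (4, 7), short of every remaining need.
After a pretend grant, a maximal execution: P5, P8 — then nothing else fits. Verifying each step:
  pool = (1, 3)
  P5 needs (1, 3) <= (1, 3) -> finishes; pool += (1, 2) = (2, 5)
  P8 needs (1, 5) <= (2, 5) -> finishes; pool += (2, 2) = (4, 7)
  P2 still needs (5, 3) but only (4, 7) is free — short on R2
  P0 still needs (5, 0) but only (4, 7) is free — short on R2
Post-grant, the permanently blocked set is P2 and P0.


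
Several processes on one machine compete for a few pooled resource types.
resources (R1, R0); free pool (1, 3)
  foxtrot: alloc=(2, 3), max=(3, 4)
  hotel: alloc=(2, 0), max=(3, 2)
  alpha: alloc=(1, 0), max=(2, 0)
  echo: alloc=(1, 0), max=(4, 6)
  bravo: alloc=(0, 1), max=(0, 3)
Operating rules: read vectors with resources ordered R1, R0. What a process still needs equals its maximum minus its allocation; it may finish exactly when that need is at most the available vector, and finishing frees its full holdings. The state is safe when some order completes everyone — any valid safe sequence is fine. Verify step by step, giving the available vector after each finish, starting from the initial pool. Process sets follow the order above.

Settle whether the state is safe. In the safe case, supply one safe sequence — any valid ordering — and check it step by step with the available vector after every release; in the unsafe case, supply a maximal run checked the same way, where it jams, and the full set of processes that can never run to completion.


SAFE. One safe sequence: foxtrot, hotel, alpha, echo, bravo.
Key observation: the order's first zero-slack moment is foxtrot ((1, 1) needed, (1, 3) free — a requested resource with nothing to spare).
Verifying each step:
  pool = (1, 3)
  foxtrot: need (1, 1) fits (1, 3); releases (2, 3), pool now (3, 6)
  hotel: need (1, 2) fits (3, 6); releases (2, 0), pool now (5, 6)
  alpha: need (1, 0) fits (5, 6); releases (1, 0), pool now (6, 6)
  echo: need (3, 6) fits (6, 6); releases (1, 0), pool now (7, 6)
  bravo: need (0, 2) fits (7, 6); releases (0, 1), pool now (7, 7)


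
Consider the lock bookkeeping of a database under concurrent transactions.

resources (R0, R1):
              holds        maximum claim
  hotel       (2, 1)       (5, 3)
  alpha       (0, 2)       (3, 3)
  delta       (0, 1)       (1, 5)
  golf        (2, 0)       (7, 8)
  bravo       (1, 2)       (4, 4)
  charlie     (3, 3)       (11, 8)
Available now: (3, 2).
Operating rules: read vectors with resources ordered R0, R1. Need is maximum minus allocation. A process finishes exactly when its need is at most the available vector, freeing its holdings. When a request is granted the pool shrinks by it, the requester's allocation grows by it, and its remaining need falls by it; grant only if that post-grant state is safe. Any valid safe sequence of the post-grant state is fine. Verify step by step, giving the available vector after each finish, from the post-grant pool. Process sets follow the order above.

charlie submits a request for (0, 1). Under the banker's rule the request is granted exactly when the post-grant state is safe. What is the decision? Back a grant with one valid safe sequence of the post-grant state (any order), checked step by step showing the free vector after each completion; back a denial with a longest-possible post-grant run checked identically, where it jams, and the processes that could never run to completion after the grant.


DENY — the pretend-granted state is unsafe.
Key observation: after alpha, hotel, bravo, delta the pool peaks at (6, 7), and each blocked process is short somewhere: golf on R1; charlie on R0.
On the post-grant state, alpha, hotel, bravo, delta is a maximal run — nothing extends it. Step-by-step check:
  pool = (3, 1)
  run alpha (needs (3, 1), free (3, 1)); after release of (0, 2) the pool is (3, 3)
  run hotel (needs (3, 2), free (3, 3)); after release of (2, 1) the pool is (5, 4)
  run bravo (needs (3, 2), free (5, 4)); after release of (1, 2) the pool is (6, 6)
  run delta (needs (1, 4), free (6, 6)); after release of (0, 1) the pool is (6, 7)
  blocked: golf wants (5, 8), pool (6, 7) — not enough R1
  blocked: charlie wants (8, 4), pool (6, 7) — not enough R0
Processes that could never finish after the grant: golf and charlie.


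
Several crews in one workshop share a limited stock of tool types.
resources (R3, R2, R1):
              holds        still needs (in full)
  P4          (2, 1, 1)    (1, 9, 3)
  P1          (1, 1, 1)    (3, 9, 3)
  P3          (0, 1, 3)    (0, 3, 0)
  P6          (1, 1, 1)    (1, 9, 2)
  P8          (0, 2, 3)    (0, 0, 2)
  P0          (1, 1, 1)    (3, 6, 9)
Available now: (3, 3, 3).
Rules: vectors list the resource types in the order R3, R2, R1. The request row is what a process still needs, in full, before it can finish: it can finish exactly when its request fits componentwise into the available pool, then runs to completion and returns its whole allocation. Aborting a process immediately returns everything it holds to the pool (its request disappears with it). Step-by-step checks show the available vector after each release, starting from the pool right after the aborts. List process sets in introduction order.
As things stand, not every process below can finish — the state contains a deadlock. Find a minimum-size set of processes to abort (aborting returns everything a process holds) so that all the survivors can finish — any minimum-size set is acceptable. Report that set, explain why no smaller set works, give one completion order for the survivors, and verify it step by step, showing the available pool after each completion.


The answer: abort P1 and P6.
Key observation: the deadlocked P4 becomes finishable only because P1 and P6 released (2, 2, 2); it completes at step 4 below.
Minimality, checking each single-abort alternative: P4 alone leaves P1 blocked (short on R2); P1 alone leaves P4 blocked (short on R2); P3 alone leaves P4 blocked (short on R2); P6 alone leaves P4 blocked (short on R2); P8 alone leaves P4 blocked (short on R2); P0 alone leaves P4 blocked (short on R2).
The survivors complete as P3, P8, P0, P4. Walking it through (starting from the post-abort pool):
  pool = (5, 5, 5)
  P3: need (0, 3, 0) fits (5, 5, 5); releases (0, 1, 3), pool now (5, 6, 8)
  P8: need (0, 0, 2) fits (5, 6, 8); releases (0, 2, 3), pool now (5, 8, 11)
  P0: need (3, 6, 9) fits (5, 8, 11); releases (1, 1, 1), pool now (6, 9, 12)
  P4: need (1, 9, 3) fits (6, 9, 12); releases (2, 1, 1), pool now (8, 10, 13)


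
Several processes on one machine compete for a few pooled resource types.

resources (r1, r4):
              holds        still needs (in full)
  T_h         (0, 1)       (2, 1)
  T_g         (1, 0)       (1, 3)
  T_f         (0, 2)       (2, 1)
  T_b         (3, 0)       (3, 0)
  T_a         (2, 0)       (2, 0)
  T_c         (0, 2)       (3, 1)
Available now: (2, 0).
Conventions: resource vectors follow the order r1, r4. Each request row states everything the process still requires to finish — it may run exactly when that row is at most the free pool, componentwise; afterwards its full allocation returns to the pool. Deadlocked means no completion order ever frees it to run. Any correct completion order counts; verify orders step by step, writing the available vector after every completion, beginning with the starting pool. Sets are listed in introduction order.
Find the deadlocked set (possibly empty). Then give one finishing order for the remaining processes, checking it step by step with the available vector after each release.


The deadlocked set is T_h, T_g, T_f and T_c.
Key observation: r4 is the bottleneck — with T_a, T_b done the pool holds (7, 0), short of every remaining need.
A valid finishing order for the others: T_a, T_b. Check, step by step:
  pool = (2, 0)
  run T_a (needs (2, 0), free (2, 0)); after release of (2, 0) the pool is (4, 0)
  run T_b (needs (3, 0), free (4, 0)); after release of (3, 0) the pool is (7, 0)
The stuck group stays short no matter what:
  blocked: T_h wants (2, 1), pool (7, 0) — not enough r4
  blocked: T_g wants (1, 3), pool (7, 0) — not enough r4
  blocked: T_f wants (2, 1), pool (7, 0) — not enough r4
  blocked: T_c wants (3, 1), pool (7, 0) — not enough r4


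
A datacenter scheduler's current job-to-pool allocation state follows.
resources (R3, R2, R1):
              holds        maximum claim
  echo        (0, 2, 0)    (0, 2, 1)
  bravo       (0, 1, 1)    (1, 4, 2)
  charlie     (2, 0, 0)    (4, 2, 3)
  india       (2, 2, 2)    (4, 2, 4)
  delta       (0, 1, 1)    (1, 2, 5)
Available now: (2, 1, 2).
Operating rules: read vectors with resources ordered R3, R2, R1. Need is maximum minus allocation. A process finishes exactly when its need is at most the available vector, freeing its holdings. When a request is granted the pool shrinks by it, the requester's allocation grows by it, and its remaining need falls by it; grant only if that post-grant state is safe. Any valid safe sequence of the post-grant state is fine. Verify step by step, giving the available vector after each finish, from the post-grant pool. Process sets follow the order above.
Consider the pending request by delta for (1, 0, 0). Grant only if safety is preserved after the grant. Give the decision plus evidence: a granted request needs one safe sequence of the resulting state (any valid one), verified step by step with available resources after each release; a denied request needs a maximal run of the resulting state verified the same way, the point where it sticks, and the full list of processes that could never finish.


DENY — the pretend-granted state is unsafe.
Key observation: after echo, bravo the pool peaks at (1, 4, 3), and each blocked process is short somewhere: charlie on R3; india on R3; delta on R1.
On the post-grant state, echo, bravo is a maximal run — nothing extends it. Walking it through:
  pool = (1, 1, 2)
  run echo (needs (0, 0, 1), free (1, 1, 2)); after release of (0, 2, 0) the pool is (1, 3, 2)
  run bravo (needs (1, 3, 1), free (1, 3, 2)); after release of (0, 1, 1) the pool is (1, 4, 3)
  charlie cannot run: need (2, 2, 3) vs free (1, 4, 3) (insufficient R3)
  india cannot run: need (2, 0, 2) vs free (1, 4, 3) (insufficient R3)
  delta cannot run: need (0, 1, 4) vs free (1, 4, 3) (insufficient R1)
Had the request been granted, charlie, india and delta could never finish.


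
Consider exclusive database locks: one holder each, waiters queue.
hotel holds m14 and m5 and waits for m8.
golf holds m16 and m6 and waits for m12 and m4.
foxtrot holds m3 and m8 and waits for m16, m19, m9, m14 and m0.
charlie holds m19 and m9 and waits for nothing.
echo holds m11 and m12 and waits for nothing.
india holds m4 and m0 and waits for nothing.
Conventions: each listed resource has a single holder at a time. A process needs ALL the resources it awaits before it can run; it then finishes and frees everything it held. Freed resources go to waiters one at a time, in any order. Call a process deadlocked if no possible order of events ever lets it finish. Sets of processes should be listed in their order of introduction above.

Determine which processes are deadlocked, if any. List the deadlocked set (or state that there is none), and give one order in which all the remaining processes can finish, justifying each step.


Deadlocked set: hotel and foxtrot.
Key observation: the waits loop around hotel -> foxtrot -> hotel with no way out; no other process is dragged down with it.
The rest can finish in the order echo, charlie, india, golf.
Walking it through:
  run echo (it waits on nothing); releases m11 and m12
  run charlie (it waits on nothing); releases m19 and m9
  run india (it waits on nothing); releases m4 and m0
  run golf (all its waits — m12 and m4 — are resolved); releases m16 and m6


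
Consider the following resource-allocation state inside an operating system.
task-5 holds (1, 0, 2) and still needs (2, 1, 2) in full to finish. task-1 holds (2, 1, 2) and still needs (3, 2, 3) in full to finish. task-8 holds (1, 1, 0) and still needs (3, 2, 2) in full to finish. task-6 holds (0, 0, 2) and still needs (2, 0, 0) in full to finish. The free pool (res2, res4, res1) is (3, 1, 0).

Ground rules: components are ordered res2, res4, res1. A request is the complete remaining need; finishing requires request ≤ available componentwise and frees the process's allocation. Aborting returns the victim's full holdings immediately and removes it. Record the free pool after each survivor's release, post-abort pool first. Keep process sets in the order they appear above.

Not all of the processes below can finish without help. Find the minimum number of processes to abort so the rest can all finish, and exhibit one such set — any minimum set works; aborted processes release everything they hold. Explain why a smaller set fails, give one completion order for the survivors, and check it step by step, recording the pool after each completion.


Abort task-1.
Key observation: task-8 had no path to completion before; after the abort of task-1 ((2, 1, 2) returned), step 1 is where it fits.
Minimality: the empty abort set fails — the state is deadlocked as it stands.
Survivors finish in the order: task-8, task-5, task-6. Step-by-step check (pool after the aborts first):
  pool = (5, 2, 2)
  task-8 needs (3, 2, 2) <= (5, 2, 2) -> finishes; pool += (1, 1, 0) = (6, 3, 2)
  task-5 needs (2, 1, 2) <= (6, 3, 2) -> finishes; pool += (1, 0, 2) = (7, 3, 4)
  task-6 needs (2, 0, 0) <= (7, 3, 4) -> finishes; pool += (0, 0, 2) = (7, 3, 6)


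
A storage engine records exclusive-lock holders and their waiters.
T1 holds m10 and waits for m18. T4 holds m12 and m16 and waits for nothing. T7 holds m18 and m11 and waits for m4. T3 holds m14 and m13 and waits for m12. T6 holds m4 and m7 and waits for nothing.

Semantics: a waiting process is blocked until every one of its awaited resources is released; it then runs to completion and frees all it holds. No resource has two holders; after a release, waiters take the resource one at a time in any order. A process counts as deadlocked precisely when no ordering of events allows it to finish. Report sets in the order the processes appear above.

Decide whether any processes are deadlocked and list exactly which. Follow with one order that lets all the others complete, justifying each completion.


Nothing here is deadlocked.
Key observation: every chain of waits terminates; starting from the processes that wait on nothing, all the rest unlock in turn.
The rest can finish in the order T6, T4, T7, T1, T3.
Verifying each step:
  T6 waits on nothing -> runs at once and releases m4 and m7
  T4 waits on nothing -> runs at once and releases m12 and m16
  T7 waits on m4 — all released -> runs and releases m18 and m11
  T1 waits on m18 — all released -> runs and releases m10
  T3 waits on m12 — all released -> runs and releases m14 and m13


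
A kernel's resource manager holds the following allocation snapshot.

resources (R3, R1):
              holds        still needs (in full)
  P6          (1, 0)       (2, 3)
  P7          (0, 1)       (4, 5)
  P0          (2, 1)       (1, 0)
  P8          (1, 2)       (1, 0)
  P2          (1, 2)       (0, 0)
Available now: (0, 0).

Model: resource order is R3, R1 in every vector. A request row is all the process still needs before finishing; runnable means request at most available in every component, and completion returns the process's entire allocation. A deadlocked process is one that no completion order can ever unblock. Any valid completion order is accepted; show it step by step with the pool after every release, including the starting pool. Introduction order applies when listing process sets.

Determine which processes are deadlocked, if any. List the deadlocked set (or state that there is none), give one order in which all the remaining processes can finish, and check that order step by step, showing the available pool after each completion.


No process is deadlocked.
Key observation: beginning at P2, releases accumulate fast enough that every process eventually fits.
The rest can finish in the order P2, P8, P0, P6, P7. Walking it through:
  pool = (0, 0)
  P2: need (0, 0) fits (0, 0); releases (1, 2), pool now (1, 2)
  P8: need (1, 0) fits (1, 2); releases (1, 2), pool now (2, 4)
  P0: need (1, 0) fits (2, 4); releases (2, 1), pool now (4, 5)
  P6: need (2, 3) fits (4, 5); releases (1, 0), pool now (5, 5)
  P7: need (4, 5) fits (5, 5); releases (0, 1), pool now (5, 6)


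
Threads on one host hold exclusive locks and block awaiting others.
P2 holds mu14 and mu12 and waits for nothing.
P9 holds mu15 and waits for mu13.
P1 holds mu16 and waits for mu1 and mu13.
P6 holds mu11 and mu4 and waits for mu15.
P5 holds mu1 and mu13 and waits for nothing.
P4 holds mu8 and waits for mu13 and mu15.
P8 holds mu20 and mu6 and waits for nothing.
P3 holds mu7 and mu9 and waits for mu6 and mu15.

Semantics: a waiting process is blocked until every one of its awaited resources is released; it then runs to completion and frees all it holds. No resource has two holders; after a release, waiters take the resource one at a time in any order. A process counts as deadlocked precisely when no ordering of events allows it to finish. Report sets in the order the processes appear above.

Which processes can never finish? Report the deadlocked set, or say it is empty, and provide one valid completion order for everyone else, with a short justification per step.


No process is deadlocked.
Key observation: no waiting chain loops back on itself — every chain ends at a process that waits on nothing, so everyone eventually runs.
One completion order for the rest: P5, P9, P1, P4, P6, P8, P3, P2.
Step-by-step check:
  P5 waits on nothing -> runs at once and releases mu1 and mu13
  P9 waits on mu13 — all released -> runs and releases mu15
  P1 waits on mu1 and mu13 — all released -> runs and releases mu16
  P4 waits on mu13 and mu15 — all released -> runs and releases mu8
  P6 waits on mu15 — all released -> runs and releases mu11 and mu4
  P8 waits on nothing -> runs at once and releases mu20 and mu6
  P3 waits on mu6 and mu15 — all released -> runs and releases mu7 and mu9
  P2 waits on nothing -> runs at once and releases mu14 and mu12


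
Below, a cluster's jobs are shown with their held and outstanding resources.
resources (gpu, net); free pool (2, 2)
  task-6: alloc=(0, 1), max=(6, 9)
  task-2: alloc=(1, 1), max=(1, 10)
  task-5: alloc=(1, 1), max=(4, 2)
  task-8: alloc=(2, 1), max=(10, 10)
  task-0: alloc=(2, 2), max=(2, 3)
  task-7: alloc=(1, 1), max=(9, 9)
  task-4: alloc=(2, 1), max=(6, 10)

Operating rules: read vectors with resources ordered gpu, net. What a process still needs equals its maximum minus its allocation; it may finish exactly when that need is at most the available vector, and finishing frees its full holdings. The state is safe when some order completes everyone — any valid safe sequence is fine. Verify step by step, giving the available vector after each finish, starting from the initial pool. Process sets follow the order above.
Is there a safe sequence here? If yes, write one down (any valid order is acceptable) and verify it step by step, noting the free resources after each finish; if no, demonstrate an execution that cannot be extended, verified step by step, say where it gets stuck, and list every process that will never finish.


UNSAFE.
Key observation: task-0, task-5 can finish, but then (5, 5) is all there is, and the blocked group's net demands exceed it.
A maximal execution: task-0, task-5 — then nothing else fits. Check, step by step:
  pool = (2, 2)
  run task-0 (needs (0, 1), free (2, 2)); after release of (2, 2) the pool is (4, 4)
  run task-5 (needs (3, 1), free (4, 4)); after release of (1, 1) the pool is (5, 5)
  task-6 still needs (6, 8) but only (5, 5) is free — short on gpu and net
  task-2 still needs (0, 9) but only (5, 5) is free — short on net
  task-8 still needs (8, 9) but only (5, 5) is free — short on gpu and net
  task-7 still needs (8, 8) but only (5, 5) is free — short on gpu and net
  task-4 still needs (4, 9) but only (5, 5) is free — short on net
Permanently blocked: task-6, task-2, task-8, task-7 and task-4.


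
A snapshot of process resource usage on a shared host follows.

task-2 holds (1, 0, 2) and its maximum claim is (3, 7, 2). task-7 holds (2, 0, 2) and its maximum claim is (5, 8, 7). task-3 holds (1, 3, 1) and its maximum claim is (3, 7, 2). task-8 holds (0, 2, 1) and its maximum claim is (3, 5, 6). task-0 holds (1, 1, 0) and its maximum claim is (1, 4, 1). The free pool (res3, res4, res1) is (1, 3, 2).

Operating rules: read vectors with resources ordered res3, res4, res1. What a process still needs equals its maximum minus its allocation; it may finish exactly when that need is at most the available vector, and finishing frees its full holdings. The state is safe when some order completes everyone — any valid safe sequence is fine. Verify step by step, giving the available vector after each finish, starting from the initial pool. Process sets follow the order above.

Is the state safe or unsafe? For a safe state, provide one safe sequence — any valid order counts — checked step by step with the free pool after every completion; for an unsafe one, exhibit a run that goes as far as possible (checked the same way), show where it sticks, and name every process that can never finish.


SAFE — a valid safe sequence is task-0, task-3, task-2, task-8, task-7.
Key observation: the first exact fit in this order is task-0 — it needs (0, 3, 1) with (1, 3, 2) free, meeting a requested resource to the last unit.
Verifying each step:
  pool = (1, 3, 2)
  run task-0 (needs (0, 3, 1), free (1, 3, 2)); after release of (1, 1, 0) the pool is (2, 4, 2)
  run task-3 (needs (2, 4, 1), free (2, 4, 2)); after release of (1, 3, 1) the pool is (3, 7, 3)
  run task-2 (needs (2, 7, 0), free (3, 7, 3)); after release of (1, 0, 2) the pool is (4, 7, 5)
  run task-8 (needs (3, 3, 5), free (4, 7, 5)); after release of (0, 2, 1) the pool is (4, 9, 6)
  run task-7 (needs (3, 8, 5), free (4, 9, 6)); after release of (2, 0, 2) the pool is (6, 9, 8)


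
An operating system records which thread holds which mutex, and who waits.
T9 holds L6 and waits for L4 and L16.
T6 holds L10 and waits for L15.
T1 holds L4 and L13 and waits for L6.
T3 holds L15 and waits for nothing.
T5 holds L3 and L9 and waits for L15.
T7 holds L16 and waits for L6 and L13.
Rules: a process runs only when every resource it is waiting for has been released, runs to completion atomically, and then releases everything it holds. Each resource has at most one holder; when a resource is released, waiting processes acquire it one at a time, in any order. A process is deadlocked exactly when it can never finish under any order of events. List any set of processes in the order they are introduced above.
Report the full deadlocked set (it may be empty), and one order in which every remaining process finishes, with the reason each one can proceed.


Deadlocked: T9, T1 and T7.
Key observation: the waits loop around T9 -> T1 -> T9 with no way out; T7 is caught in further circular waits.
The rest can finish in the order T3, T5, T6.
Step-by-step check:
  run T3 (it waits on nothing); releases L15
  T5: everything it awaited (L15) is free; runs, freeing L3 and L9
  T6: everything it awaited (L15) is free; runs, freeing L10


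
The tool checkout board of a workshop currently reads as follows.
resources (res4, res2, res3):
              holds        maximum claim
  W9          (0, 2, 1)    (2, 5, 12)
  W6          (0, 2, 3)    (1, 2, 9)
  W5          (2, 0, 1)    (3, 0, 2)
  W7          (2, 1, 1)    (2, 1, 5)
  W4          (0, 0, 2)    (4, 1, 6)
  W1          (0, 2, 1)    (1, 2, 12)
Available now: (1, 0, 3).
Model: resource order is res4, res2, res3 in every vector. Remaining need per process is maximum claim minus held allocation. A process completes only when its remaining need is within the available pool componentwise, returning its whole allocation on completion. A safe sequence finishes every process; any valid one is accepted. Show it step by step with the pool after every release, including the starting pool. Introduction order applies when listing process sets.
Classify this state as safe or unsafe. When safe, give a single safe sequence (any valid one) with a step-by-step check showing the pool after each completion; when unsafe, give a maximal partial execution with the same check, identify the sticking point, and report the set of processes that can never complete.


UNSAFE.
Key observation: after W5, W7, W4, W6 complete, (5, 3, 10) is the best the pool ever gets, yet each leftover process wants more res3.
The run W5, W7, W4, W6 cannot be extended any further. Walking it through:
  pool = (1, 0, 3)
  W5 needs (1, 0, 1) <= (1, 0, 3) -> finishes; pool += (2, 0, 1) = (3, 0, 4)
  W7 needs (0, 0, 4) <= (3, 0, 4) -> finishes; pool += (2, 1, 1) = (5, 1, 5)
  W4 needs (4, 1, 4) <= (5, 1, 5) -> finishes; pool += (0, 0, 2) = (5, 1, 7)
  W6 needs (1, 0, 6) <= (5, 1, 7) -> finishes; pool += (0, 2, 3) = (5, 3, 10)
  W9 cannot run: need (2, 3, 11) vs free (5, 3, 10) (insufficient res3)
  W1 cannot run: need (1, 0, 11) vs free (5, 3, 10) (insufficient res3)
Never able to finish: W9 and W1.
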